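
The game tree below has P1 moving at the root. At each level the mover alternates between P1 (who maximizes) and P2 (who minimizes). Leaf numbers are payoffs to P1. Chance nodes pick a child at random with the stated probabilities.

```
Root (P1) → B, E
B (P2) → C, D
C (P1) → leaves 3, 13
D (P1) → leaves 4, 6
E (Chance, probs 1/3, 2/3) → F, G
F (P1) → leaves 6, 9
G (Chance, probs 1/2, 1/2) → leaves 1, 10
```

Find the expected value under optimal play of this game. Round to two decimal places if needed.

6.67

C (P1): max(3, 13) = 13
D (P1): max(4, 6) = 6
B (P2): min(13, 6) = 6
F (P1): max(6, 9) = 9
G (Chance): 1/2·1 + 1/2·10 = 5.5
E (Chance): 1/3·9 + 2/3·5.5 = 6.67
Root (P1): max(6, 6.67) = 6.67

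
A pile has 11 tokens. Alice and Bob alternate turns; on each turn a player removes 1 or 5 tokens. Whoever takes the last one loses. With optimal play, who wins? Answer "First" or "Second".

Second

Compute winning (W) and losing (L) positions by backward induction:
i:   0  1  2  3  4  5  6  7  8  9 10 11
     W  L  W  L  W  L  W  L  W  L  W  L
Position 11 is L, so the second player wins.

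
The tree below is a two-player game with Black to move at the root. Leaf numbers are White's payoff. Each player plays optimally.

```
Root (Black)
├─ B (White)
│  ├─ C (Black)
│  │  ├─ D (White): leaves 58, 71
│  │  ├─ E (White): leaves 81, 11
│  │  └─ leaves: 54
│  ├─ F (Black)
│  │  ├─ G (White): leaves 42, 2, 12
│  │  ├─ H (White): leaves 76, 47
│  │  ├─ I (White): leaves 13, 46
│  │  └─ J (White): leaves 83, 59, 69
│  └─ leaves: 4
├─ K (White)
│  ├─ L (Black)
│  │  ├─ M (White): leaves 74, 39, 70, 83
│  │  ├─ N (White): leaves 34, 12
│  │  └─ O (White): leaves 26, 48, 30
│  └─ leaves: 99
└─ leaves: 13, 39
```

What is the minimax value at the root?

D (White): max(58, 71) = 71
E (White): max(81, 11) = 81
C (Black): min(71, 81, 54) = 54
G (White): max(42, 2, 12) = 42
H (White): max(76, 47) = 76
I (White): max(13, 46) = 46
J (White): max(83, 59, 69) = 83
F (Black): min(42, 76, 46, 83) = 42
B (White): max(54, 42, 4) = 54
M (White): max(74, 39, 70, 83) = 83
N (White): max(34, 12) = 34
O (White): max(26, 48, 30) = 48
L (Black): min(83, 34, 48) = 34
K (White): max(34, 99) = 99
Root (Black): min(54, 99, 13, 39) = 13

13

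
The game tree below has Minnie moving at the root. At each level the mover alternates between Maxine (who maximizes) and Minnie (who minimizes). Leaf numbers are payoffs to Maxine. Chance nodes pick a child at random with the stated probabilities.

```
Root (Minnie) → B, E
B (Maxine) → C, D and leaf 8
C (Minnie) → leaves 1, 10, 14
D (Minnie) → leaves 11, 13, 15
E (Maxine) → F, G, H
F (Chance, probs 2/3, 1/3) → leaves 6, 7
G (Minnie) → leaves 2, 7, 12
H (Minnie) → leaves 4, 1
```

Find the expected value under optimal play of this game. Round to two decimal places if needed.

C (Minnie): min(1, 10, 14) = 1
D (Minnie): min(11, 13, 15) = 11
B (Maxine): max(1, 11, 8) = 11
F (Chance): 2/3·6 + 1/3·7 = 6.33
G (Minnie): min(2, 7, 12) = 2
H (Minnie): min(4, 1) = 1
E (Maxine): max(6.33, 2, 1) = 6.33
Root (Minnie): min(11, 6.33) = 6.33

6.33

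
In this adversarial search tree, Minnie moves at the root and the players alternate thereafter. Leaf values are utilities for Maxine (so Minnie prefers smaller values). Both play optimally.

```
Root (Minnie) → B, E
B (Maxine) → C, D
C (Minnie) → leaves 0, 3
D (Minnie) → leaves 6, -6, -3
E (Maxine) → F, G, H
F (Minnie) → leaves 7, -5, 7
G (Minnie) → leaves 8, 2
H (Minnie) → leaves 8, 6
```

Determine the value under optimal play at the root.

C (Minnie): min(0, 3) = 0
D (Minnie): min(6, -6, -3) = -6
B (Maxine): max(0, -6) = 0
F (Minnie): min(7, -5, 7) = -5
G (Minnie): min(8, 2) = 2
H (Minnie): min(8, 6) = 6
E (Maxine): max(-5, 2, 6) = 6
Root (Minnie): min(0, 6) = 0

0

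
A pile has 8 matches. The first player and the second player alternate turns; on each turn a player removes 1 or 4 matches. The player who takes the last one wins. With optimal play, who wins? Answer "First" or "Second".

First

i:   0  1  2  3  4  5  6  7  8
     L  W  L  W  W  L  W  L  W
Position 8 is W, so the first player wins.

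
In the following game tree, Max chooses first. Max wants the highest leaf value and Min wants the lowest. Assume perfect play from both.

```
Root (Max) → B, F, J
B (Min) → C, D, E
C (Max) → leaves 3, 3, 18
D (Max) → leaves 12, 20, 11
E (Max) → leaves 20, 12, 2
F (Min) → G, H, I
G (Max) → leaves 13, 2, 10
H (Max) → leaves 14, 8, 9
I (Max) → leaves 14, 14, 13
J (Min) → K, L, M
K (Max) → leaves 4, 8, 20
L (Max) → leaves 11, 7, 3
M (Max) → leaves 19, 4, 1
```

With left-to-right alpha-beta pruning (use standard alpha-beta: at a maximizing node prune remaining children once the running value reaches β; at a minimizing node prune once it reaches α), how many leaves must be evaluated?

15

C [α=-∞,β=+∞]: v=18
D [α=-∞,β=18]: v=20 after child 2 ≥ β → β-cutoff, skip 1
E [α=-∞,β=18]: v=20 after child 1 ≥ β → β-cutoff, skip 2
B [α=-∞,β=+∞]: v=18
G [α=18,β=+∞]: v=13
F [α=18,β=+∞]: v=13 after child 1 ≤ α → α-cutoff, skip 2
K [α=18,β=+∞]: v=20
L [α=18,β=20]: v=11
J [α=18,β=+∞]: v=11 after child 2 ≤ α → α-cutoff, skip 1
Root [α=-∞,β=+∞]: v=18
Leaves evaluated: 15 of 27.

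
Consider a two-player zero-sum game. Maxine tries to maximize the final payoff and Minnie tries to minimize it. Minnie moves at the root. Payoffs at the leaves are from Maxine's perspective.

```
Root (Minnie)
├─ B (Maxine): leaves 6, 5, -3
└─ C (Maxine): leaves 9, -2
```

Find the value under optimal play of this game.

6

B (Maxine): max(6, 5, -3) = 6
C (Maxine): max(9, -2) = 9
Root (Minnie): min(6, 9) = 6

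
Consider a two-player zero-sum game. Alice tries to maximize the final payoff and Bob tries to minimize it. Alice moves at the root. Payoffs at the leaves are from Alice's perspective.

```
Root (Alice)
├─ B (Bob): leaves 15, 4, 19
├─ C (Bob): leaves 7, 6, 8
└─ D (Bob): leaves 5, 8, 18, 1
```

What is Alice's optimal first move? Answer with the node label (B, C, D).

B (Bob): min(15, 4, 19) = 4
C (Bob): min(7, 6, 8) = 6
D (Bob): min(5, 8, 18, 1) = 1
Root (Alice): max(4, 6, 1) = 6
Alice picks the child with the highest value: C (value 6).

C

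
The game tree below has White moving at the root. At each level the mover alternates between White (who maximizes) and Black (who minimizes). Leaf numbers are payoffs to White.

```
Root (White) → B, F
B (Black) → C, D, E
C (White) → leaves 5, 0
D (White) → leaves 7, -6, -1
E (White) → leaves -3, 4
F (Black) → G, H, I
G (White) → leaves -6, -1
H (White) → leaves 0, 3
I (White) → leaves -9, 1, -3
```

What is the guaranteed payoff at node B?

C: max(5, 0) = 5
D: max(7, -6, -1) = 7
E: max(-3, 4) = 4
B: min(5, 7, 4) = 4

4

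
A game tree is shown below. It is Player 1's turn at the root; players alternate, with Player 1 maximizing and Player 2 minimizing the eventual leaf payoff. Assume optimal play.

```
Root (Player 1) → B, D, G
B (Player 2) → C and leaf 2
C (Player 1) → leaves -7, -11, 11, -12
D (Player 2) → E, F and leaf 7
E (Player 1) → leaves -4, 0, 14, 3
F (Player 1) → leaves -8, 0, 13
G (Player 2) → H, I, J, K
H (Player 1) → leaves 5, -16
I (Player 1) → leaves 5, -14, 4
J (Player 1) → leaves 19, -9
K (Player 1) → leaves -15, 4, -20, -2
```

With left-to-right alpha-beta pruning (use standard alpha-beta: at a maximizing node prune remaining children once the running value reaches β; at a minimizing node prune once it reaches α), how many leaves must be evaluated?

15

C [α=-∞,β=+∞]: v=11
B [α=-∞,β=+∞]: v=2
E [α=2,β=+∞]: v=14
F [α=2,β=14]: v=13
D [α=2,β=+∞]: v=7
H [α=7,β=+∞]: v=5
G [α=7,β=+∞]: v=5 after child 1 ≤ α → α-cutoff, skip 3
Root [α=-∞,β=+∞]: v=7
Leaves evaluated: 15 of 24.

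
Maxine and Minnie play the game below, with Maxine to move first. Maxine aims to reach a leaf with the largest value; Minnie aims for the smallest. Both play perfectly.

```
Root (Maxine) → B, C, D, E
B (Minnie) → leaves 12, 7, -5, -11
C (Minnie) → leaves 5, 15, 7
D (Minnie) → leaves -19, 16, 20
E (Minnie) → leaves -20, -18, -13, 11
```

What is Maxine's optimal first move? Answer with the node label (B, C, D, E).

B (Minnie): min(12, 7, -5, -11) = -11
C (Minnie): min(5, 15, 7) = 5
D (Minnie): min(-19, 16, 20) = -19
E (Minnie): min(-20, -18, -13, 11) = -20
Root (Maxine): max(-11, 5, -19, -20) = 5
Maxine picks the child with the highest value: C (value 5).

C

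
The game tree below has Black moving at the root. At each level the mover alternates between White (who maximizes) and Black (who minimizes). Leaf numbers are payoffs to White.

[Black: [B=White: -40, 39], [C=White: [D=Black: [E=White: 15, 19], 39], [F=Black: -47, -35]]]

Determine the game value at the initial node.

19

B (White): max(-40, 39) = 39
E (White): max(15, 19) = 19
D (Black): min(19, 39) = 19
F (Black): min(-47, -35) = -47
C (White): max(19, -47) = 19
Root (Black): min(39, 19) = 19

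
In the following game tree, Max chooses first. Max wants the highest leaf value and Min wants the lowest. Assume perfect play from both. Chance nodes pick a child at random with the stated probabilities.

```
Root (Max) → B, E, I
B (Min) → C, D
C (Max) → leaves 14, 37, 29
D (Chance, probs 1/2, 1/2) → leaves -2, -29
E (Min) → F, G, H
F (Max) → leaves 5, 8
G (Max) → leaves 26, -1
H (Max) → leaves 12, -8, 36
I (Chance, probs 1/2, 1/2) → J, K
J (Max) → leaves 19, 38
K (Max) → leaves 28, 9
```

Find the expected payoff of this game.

C (Max): max(14, 37, 29) = 37
D (Chance): 1/2·-2 + 1/2·-29 = -15.5
B (Min): min(37, -15.5) = -15.5
F (Max): max(5, 8) = 8
G (Max): max(26, -1) = 26
H (Max): max(12, -8, 36) = 36
E (Min): min(8, 26, 36) = 8
J (Max): max(19, 38) = 38
K (Max): max(28, 9) = 28
I (Chance): 1/2·38 + 1/2·28 = 33
Root (Max): max(-15.5, 8, 33) = 33

33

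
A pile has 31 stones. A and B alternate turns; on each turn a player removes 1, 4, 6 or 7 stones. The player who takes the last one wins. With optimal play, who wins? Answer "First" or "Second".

Second

Compute winning (W) and losing (L) positions by backward induction:
i:   0  1  2  3  4  5  6  7  8  9 10 11 12 13 14 15 16 17 18 19 20 21 22 23 24 25 26 27 28 29 30 31
     L  W  L  W  W  L  W  W  W  W  L  W  W  L  W  L  W  W  L  W  W  W  W  L  W  W  L  W  L  W  W  L
Position 31 is L, so the second player wins.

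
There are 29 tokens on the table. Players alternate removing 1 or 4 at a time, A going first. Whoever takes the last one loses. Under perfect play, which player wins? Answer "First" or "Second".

First

W/L table (W = player to move can force a win):
i:   0  1  2  3  4  5  6  7  8  9 10 11 12 13 14 15 16 17 18 19 20 21 22 23 24 25 26 27 28 29
     W  L  W  L  W  W  L  W  L  W  W  L  W  L  W  W  L  W  L  W  W  L  W  L  W  W  L  W  L  W
Position 29 is W, so the first player wins.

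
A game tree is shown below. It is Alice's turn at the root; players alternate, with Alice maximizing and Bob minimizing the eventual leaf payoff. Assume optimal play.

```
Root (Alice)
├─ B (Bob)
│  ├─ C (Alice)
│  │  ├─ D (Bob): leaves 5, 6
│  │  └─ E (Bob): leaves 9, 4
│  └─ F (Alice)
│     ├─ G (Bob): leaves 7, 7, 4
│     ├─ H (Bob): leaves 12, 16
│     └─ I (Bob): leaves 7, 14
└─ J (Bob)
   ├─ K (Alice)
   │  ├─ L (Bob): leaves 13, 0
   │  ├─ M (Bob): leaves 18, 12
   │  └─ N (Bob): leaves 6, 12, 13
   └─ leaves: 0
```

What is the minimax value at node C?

5

D: min(5, 6) = 5
E: min(9, 4) = 4
C: max(5, 4) = 5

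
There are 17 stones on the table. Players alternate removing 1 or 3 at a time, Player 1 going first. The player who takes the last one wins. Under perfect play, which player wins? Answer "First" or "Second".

Compute winning (W) and losing (L) positions by backward induction:
i:   0  1  2  3  4  5  6  7  8  9 10 11 12 13 14 15 16 17
     L  W  L  W  L  W  L  W  L  W  L  W  L  W  L  W  L  W
Position 17 is W, so the first player wins.

First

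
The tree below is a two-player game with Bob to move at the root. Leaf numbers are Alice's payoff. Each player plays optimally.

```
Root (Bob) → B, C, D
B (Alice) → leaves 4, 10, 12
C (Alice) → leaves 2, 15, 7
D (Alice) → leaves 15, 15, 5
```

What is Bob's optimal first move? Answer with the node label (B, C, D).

B (Alice): max(4, 10, 12) = 12
C (Alice): max(2, 15, 7) = 15
D (Alice): max(15, 15, 5) = 15
Root (Bob): min(12, 15, 15) = 12
Bob picks the child with the lowest value: B (value 12).

B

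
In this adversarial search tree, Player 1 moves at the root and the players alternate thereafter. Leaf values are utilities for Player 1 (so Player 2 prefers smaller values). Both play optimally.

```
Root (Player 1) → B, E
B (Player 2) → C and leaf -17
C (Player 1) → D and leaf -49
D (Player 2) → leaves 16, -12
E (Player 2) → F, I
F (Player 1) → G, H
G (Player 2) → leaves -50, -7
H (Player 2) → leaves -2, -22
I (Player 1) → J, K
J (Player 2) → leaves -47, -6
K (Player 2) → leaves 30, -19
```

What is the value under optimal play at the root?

-17

D (Player 2): min(16, -12) = -12
C (Player 1): max(-12, -49) = -12
B (Player 2): min(-12, -17) = -17
G (Player 2): min(-50, -7) = -50
H (Player 2): min(-2, -22) = -22
F (Player 1): max(-50, -22) = -22
J (Player 2): min(-47, -6) = -47
K (Player 2): min(30, -19) = -19
I (Player 1): max(-47, -19) = -19
E (Player 2): min(-22, -19) = -22
Root (Player 1): max(-17, -22) = -17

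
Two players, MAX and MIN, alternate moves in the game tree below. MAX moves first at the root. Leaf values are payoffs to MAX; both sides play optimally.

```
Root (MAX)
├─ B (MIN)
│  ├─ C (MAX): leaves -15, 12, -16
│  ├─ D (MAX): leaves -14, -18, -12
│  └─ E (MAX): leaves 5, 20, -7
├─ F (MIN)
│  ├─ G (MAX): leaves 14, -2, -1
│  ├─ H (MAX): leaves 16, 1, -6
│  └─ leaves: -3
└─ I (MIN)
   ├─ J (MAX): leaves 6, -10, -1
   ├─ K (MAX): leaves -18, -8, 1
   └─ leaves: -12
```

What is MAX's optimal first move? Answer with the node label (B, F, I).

F

C (MAX): max(-15, 12, -16) = 12
D (MAX): max(-14, -18, -12) = -12
E (MAX): max(5, 20, -7) = 20
B (MIN): min(12, -12, 20) = -12
G (MAX): max(14, -2, -1) = 14
H (MAX): max(16, 1, -6) = 16
F (MIN): min(14, 16, -3) = -3
J (MAX): max(6, -10, -1) = 6
K (MAX): max(-18, -8, 1) = 1
I (MIN): min(6, 1, -12) = -12
Root (MAX): max(-12, -3, -12) = -3
MAX picks the child with the highest value: F (value -3).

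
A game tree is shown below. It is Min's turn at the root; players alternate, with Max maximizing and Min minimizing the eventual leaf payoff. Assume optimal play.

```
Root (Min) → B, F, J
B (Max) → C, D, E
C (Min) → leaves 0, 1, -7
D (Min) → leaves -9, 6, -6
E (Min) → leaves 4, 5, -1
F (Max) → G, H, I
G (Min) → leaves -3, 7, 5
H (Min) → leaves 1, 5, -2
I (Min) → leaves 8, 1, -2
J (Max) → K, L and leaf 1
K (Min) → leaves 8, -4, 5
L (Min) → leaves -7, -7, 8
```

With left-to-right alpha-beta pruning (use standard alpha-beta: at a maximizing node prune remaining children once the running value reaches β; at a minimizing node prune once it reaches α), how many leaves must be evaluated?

C [α=-∞,β=+∞]: v=-7
D [α=-7,β=+∞]: v=-9 after child 1 ≤ α → α-cutoff, skip 2
E [α=-7,β=+∞]: v=-1
B [α=-∞,β=+∞]: v=-1
G [α=-∞,β=-1]: v=-3
H [α=-3,β=-1]: v=-2
I [α=-2,β=-1]: v=-2
F [α=-∞,β=-1]: v=-2
K [α=-∞,β=-2]: v=-4
L [α=-4,β=-2]: v=-7 after child 1 ≤ α → α-cutoff, skip 2
J [α=-∞,β=-2]: v=1
Root [α=-∞,β=+∞]: v=-2
Leaves evaluated: 21 of 25.

21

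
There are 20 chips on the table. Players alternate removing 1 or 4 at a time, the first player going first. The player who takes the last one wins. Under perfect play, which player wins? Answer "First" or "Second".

Second

Positions where the player to move wins (W) vs loses (L):
i:   0  1  2  3  4  5  6  7  8  9 10 11 12 13 14 15 16 17 18 19 20
     L  W  L  W  W  L  W  L  W  W  L  W  L  W  W  L  W  L  W  W  L
Position 20 is L, so the second player wins.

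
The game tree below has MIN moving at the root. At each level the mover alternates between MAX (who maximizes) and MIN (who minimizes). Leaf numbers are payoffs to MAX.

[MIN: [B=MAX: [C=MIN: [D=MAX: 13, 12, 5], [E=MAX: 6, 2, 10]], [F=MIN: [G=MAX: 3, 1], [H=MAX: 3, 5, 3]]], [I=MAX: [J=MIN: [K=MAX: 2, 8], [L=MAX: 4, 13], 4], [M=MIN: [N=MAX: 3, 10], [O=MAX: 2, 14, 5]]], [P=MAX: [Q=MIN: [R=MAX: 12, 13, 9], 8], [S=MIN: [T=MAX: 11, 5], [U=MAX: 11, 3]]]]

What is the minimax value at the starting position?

10

D (MAX): max(13, 12, 5) = 13
E (MAX): max(6, 2, 10) = 10
C (MIN): min(13, 10) = 10
G (MAX): max(3, 1) = 3
H (MAX): max(3, 5, 3) = 5
F (MIN): min(3, 5) = 3
B (MAX): max(10, 3) = 10
K (MAX): max(2, 8) = 8
L (MAX): max(4, 13) = 13
J (MIN): min(8, 13, 4) = 4
N (MAX): max(3, 10) = 10
O (MAX): max(2, 14, 5) = 14
M (MIN): min(10, 14) = 10
I (MAX): max(4, 10) = 10
R (MAX): max(12, 13, 9) = 13
Q (MIN): min(13, 8) = 8
T (MAX): max(11, 5) = 11
U (MAX): max(11, 3) = 11
S (MIN): min(11, 11) = 11
P (MAX): max(8, 11) = 11
Root (MIN): min(10, 10, 11) = 10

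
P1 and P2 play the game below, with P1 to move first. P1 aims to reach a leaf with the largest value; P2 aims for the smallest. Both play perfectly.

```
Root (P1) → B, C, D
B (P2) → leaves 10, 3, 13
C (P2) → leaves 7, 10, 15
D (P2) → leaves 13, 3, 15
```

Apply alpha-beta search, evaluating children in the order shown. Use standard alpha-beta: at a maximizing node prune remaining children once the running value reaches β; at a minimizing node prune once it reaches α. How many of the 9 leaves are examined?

B [α=-∞,β=+∞]: v=3
C [α=3,β=+∞]: v=7
D [α=7,β=+∞]: v=3 after child 2 ≤ α → α-cutoff, skip 1
Root [α=-∞,β=+∞]: v=7
Leaves evaluated: 8 of 9.

8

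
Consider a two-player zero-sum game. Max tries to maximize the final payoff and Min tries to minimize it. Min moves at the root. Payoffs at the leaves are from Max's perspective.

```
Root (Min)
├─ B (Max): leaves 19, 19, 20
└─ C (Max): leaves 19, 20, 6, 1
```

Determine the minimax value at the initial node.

B (Max): max(19, 19, 20) = 20
C (Max): max(19, 20, 6, 1) = 20
Root (Min): min(20, 20) = 20

20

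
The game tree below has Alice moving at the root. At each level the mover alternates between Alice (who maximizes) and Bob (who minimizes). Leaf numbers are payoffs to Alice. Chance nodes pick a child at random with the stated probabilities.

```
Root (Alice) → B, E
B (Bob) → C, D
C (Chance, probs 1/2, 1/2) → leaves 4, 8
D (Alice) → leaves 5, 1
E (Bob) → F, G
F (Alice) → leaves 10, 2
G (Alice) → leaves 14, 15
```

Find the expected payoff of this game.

C (Chance): 1/2·4 + 1/2·8 = 6
D (Alice): max(5, 1) = 5
B (Bob): min(6, 5) = 5
F (Alice): max(10, 2) = 10
G (Alice): max(14, 15) = 15
E (Bob): min(10, 15) = 10
Root (Alice): max(5, 10) = 10

10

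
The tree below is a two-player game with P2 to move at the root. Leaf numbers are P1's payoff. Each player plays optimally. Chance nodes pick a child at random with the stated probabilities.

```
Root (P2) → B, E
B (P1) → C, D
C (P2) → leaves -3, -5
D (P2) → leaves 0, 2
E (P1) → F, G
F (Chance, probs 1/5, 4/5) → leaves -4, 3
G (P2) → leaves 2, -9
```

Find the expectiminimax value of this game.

0

C (P2): min(-3, -5) = -5
D (P2): min(0, 2) = 0
B (P1): max(-5, 0) = 0
F (Chance): 1/5·-4 + 4/5·3 = 1.6
G (P2): min(2, -9) = -9
E (P1): max(1.6, -9) = 1.6
Root (P2): min(0, 1.6) = 0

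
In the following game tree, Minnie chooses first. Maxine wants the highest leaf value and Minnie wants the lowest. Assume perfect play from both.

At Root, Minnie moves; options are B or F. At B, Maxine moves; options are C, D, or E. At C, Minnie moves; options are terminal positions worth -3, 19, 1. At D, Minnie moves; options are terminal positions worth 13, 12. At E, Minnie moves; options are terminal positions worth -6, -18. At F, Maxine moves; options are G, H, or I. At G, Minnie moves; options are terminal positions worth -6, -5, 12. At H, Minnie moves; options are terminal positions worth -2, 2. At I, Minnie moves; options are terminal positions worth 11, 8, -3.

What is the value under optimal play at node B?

12

C: min(-3, 19, 1) = -3
D: min(13, 12) = 12
E: min(-6, -18) = -18
B: max(-3, 12, -18) = 12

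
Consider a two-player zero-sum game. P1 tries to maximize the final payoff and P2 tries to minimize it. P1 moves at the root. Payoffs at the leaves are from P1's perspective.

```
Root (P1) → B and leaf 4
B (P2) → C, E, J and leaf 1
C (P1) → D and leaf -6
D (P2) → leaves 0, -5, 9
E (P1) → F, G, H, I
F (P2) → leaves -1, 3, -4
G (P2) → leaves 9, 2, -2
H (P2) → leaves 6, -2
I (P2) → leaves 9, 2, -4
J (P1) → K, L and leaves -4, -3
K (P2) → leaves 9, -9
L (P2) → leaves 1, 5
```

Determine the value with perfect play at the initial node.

D (P2): min(0, -5, 9) = -5
C (P1): max(-5, -6) = -5
F (P2): min(-1, 3, -4) = -4
G (P2): min(9, 2, -2) = -2
H (P2): min(6, -2) = -2
I (P2): min(9, 2, -4) = -4
E (P1): max(-4, -2, -2, -4) = -2
K (P2): min(9, -9) = -9
L (P2): min(1, 5) = 1
J (P1): max(-9, 1, -4, -3) = 1
B (P2): min(-5, -2, 1, 1) = -5
Root (P1): max(-5, 4) = 4

4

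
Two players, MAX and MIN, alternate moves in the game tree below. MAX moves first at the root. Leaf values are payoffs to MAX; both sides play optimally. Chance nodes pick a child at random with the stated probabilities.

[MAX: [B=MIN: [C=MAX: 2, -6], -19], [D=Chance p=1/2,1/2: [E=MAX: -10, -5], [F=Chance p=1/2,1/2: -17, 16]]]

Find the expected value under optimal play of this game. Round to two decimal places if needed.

C (MAX): max(2, -6) = 2
B (MIN): min(2, -19) = -19
E (MAX): max(-10, -5) = -5
F (Chance): 1/2·-17 + 1/2·16 = -0.5
D (Chance): 1/2·-5 + 1/2·-0.5 = -2.75
Root (MAX): max(-19, -2.75) = -2.75

-2.75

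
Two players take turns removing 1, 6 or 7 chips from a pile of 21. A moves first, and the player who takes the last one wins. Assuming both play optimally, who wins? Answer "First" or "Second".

W/L table (W = player to move can force a win):
i:   0  1  2  3  4  5  6  7  8  9 10 11 12 13 14 15 16 17 18 19 20 21
     L  W  L  W  L  W  W  W  W  W  W  W  L  W  L  W  L  W  W  W  W  W
Position 21 is W, so the first player wins.

First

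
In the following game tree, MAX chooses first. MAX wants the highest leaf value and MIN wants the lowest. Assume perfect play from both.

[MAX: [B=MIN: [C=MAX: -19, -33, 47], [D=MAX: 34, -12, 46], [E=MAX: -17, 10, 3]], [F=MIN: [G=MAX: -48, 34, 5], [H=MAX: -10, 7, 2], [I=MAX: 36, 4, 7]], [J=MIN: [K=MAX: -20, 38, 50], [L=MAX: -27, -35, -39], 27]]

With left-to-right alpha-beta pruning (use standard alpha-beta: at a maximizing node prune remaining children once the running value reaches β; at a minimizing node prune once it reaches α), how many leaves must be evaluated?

C [α=-∞,β=+∞]: v=47
D [α=-∞,β=47]: v=46
E [α=-∞,β=46]: v=10
B [α=-∞,β=+∞]: v=10
G [α=10,β=+∞]: v=34
H [α=10,β=34]: v=7
F [α=10,β=+∞]: v=7 after child 2 ≤ α → α-cutoff, skip 1
K [α=10,β=+∞]: v=50
L [α=10,β=50]: v=-27
J [α=10,β=+∞]: v=-27 after child 2 ≤ α → α-cutoff, skip 1
Root [α=-∞,β=+∞]: v=10
Leaves evaluated: 21 of 25.

21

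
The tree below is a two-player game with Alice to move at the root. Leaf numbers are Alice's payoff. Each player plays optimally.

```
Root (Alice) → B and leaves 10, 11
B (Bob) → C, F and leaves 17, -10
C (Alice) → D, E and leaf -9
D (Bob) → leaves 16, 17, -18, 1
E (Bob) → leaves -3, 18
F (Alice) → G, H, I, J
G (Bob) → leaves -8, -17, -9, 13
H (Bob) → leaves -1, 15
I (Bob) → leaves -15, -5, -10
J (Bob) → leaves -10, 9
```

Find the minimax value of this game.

11

D (Bob): min(16, 17, -18, 1) = -18
E (Bob): min(-3, 18) = -3
C (Alice): max(-18, -3, -9) = -3
G (Bob): min(-8, -17, -9, 13) = -17
H (Bob): min(-1, 15) = -1
I (Bob): min(-15, -5, -10) = -15
J (Bob): min(-10, 9) = -10
F (Alice): max(-17, -1, -15, -10) = -1
B (Bob): min(-3, -1, 17, -10) = -10
Root (Alice): max(-10, 10, 11) = 11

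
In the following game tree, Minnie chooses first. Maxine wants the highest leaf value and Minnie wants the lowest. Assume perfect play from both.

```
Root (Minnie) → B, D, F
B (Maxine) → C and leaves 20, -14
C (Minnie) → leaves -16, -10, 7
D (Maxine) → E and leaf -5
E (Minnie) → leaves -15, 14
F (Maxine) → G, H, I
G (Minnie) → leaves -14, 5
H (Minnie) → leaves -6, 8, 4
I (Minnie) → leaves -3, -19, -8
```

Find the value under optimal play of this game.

-6

C (Minnie): min(-16, -10, 7) = -16
B (Maxine): max(-16, 20, -14) = 20
E (Minnie): min(-15, 14) = -15
D (Maxine): max(-15, -5) = -5
G (Minnie): min(-14, 5) = -14
H (Minnie): min(-6, 8, 4) = -6
I (Minnie): min(-3, -19, -8) = -19
F (Maxine): max(-14, -6, -19) = -6
Root (Minnie): min(20, -5, -6) = -6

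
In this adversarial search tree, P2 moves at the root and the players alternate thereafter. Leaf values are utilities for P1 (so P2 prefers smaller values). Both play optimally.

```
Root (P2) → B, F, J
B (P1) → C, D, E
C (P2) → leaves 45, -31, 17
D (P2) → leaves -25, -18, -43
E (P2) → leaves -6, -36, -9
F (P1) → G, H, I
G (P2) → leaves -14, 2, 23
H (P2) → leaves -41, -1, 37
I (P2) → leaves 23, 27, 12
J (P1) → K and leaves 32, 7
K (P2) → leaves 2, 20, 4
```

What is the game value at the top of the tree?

-31

C (P2): min(45, -31, 17) = -31
D (P2): min(-25, -18, -43) = -43
E (P2): min(-6, -36, -9) = -36
B (P1): max(-31, -43, -36) = -31
G (P2): min(-14, 2, 23) = -14
H (P2): min(-41, -1, 37) = -41
I (P2): min(23, 27, 12) = 12
F (P1): max(-14, -41, 12) = 12
K (P2): min(2, 20, 4) = 2
J (P1): max(2, 32, 7) = 32
Root (P2): min(-31, 12, 32) = -31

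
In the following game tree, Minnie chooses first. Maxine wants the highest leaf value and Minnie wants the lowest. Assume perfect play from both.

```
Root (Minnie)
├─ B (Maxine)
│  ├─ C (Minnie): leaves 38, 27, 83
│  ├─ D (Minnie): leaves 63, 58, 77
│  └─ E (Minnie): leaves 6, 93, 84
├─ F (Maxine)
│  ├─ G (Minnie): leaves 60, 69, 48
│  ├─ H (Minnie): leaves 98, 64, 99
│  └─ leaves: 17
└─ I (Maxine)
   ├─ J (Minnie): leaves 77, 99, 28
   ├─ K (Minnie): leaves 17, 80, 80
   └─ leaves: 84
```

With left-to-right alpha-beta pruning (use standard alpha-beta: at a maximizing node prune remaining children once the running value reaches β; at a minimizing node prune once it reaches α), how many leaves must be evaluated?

C [α=-∞,β=+∞]: v=27
D [α=27,β=+∞]: v=58
E [α=58,β=+∞]: v=6 after child 1 ≤ α → α-cutoff, skip 2
B [α=-∞,β=+∞]: v=58
G [α=-∞,β=58]: v=48
H [α=48,β=58]: v=64
F [α=-∞,β=58]: v=64 after child 2 ≥ β → β-cutoff, skip 1
J [α=-∞,β=58]: v=28
K [α=28,β=58]: v=17 after child 1 ≤ α → α-cutoff, skip 2
I [α=-∞,β=58]: v=84
Root [α=-∞,β=+∞]: v=58
Leaves evaluated: 18 of 23.

18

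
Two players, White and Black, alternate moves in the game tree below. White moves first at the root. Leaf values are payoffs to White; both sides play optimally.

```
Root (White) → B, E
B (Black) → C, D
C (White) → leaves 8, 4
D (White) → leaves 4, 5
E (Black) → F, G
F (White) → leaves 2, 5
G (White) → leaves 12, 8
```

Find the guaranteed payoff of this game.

5

C (White): max(8, 4) = 8
D (White): max(4, 5) = 5
B (Black): min(8, 5) = 5
F (White): max(2, 5) = 5
G (White): max(12, 8) = 12
E (Black): min(5, 12) = 5
Root (White): max(5, 5) = 5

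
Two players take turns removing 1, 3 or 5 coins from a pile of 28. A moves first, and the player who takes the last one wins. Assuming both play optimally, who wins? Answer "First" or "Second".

Second

W/L table (W = player to move can force a win):
i:   0  1  2  3  4  5  6  7  8  9 10 11 12 13 14 15 16 17 18 19 20 21 22 23 24 25 26 27 28
     L  W  L  W  L  W  L  W  L  W  L  W  L  W  L  W  L  W  L  W  L  W  L  W  L  W  L  W  L
Position 28 is L, so the second player wins.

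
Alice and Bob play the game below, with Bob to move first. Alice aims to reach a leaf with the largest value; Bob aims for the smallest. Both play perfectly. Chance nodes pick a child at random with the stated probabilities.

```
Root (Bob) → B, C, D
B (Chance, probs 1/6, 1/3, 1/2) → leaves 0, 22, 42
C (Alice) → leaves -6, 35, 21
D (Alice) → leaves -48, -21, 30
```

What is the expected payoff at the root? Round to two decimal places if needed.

28.33

B (Chance): 1/6·0 + 1/3·22 + 1/2·42 = 28.33
C (Alice): max(-6, 35, 21) = 35
D (Alice): max(-48, -21, 30) = 30
Root (Bob): min(28.33, 35, 30) = 28.33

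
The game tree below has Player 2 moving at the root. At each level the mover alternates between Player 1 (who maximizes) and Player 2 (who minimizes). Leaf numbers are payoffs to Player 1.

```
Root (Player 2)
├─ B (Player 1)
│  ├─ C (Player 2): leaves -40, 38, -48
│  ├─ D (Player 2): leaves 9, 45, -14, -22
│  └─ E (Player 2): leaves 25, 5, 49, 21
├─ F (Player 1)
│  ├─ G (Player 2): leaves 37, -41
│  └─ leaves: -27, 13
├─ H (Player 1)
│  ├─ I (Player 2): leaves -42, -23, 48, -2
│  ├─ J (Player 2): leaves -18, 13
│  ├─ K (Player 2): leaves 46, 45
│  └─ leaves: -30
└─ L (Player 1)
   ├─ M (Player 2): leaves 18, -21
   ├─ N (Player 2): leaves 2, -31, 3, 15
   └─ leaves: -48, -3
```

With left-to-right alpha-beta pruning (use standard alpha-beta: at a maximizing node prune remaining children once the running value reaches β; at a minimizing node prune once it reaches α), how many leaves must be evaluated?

C [α=-∞,β=+∞]: v=-48
D [α=-48,β=+∞]: v=-22
E [α=-22,β=+∞]: v=5
B [α=-∞,β=+∞]: v=5
G [α=-∞,β=5]: v=-41
F [α=-∞,β=5]: v=13
I [α=-∞,β=5]: v=-42
J [α=-42,β=5]: v=-18
K [α=-18,β=5]: v=45
H [α=-∞,β=5]: v=45 after child 3 ≥ β → β-cutoff, skip 1
M [α=-∞,β=5]: v=-21
N [α=-21,β=5]: v=-31 after child 2 ≤ α → α-cutoff, skip 2
L [α=-∞,β=5]: v=-3
Root [α=-∞,β=+∞]: v=-3
Leaves evaluated: 29 of 32.

29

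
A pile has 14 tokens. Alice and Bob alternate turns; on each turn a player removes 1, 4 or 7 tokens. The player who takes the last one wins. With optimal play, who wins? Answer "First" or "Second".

First

Mark each pile size as W (mover wins) or L (mover loses):
i:   0  1  2  3  4  5  6  7  8  9 10 11 12 13 14
     L  W  L  W  W  L  W  W  L  W  L  W  W  L  W
Position 14 is W, so the first player wins.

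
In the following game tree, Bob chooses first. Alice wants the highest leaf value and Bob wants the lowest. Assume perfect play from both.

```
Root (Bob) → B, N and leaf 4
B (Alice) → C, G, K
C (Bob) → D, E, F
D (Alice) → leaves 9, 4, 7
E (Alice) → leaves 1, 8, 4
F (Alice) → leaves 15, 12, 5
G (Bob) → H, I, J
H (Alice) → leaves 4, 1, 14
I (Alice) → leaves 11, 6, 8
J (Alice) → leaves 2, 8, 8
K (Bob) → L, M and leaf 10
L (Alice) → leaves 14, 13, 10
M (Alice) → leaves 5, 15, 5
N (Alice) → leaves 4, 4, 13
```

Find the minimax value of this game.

4

D (Alice): max(9, 4, 7) = 9
E (Alice): max(1, 8, 4) = 8
F (Alice): max(15, 12, 5) = 15
C (Bob): min(9, 8, 15) = 8
H (Alice): max(4, 1, 14) = 14
I (Alice): max(11, 6, 8) = 11
J (Alice): max(2, 8, 8) = 8
G (Bob): min(14, 11, 8) = 8
L (Alice): max(14, 13, 10) = 14
M (Alice): max(5, 15, 5) = 15
K (Bob): min(14, 15, 10) = 10
B (Alice): max(8, 8, 10) = 10
N (Alice): max(4, 4, 13) = 13
Root (Bob): min(10, 13, 4) = 4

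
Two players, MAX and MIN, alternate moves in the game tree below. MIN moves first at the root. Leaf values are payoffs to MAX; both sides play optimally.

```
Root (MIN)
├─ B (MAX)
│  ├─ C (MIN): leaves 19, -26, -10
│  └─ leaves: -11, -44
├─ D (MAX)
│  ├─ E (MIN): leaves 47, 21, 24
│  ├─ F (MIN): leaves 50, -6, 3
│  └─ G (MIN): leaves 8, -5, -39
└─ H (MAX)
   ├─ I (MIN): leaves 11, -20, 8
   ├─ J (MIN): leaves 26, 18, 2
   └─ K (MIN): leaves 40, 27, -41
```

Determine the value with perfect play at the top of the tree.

-11

C (MIN): min(19, -26, -10) = -26
B (MAX): max(-26, -11, -44) = -11
E (MIN): min(47, 21, 24) = 21
F (MIN): min(50, -6, 3) = -6
G (MIN): min(8, -5, -39) = -39
D (MAX): max(21, -6, -39) = 21
I (MIN): min(11, -20, 8) = -20
J (MIN): min(26, 18, 2) = 2
K (MIN): min(40, 27, -41) = -41
H (MAX): max(-20, 2, -41) = 2
Root (MIN): min(-11, 21, 2) = -11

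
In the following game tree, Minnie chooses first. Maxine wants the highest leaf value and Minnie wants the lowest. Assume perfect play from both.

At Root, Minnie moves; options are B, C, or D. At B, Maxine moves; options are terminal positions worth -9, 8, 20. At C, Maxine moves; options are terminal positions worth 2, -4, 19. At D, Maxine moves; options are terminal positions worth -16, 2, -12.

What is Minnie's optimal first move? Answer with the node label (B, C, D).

D

B (Maxine): max(-9, 8, 20) = 20
C (Maxine): max(2, -4, 19) = 19
D (Maxine): max(-16, 2, -12) = 2
Root (Minnie): min(20, 19, 2) = 2
Minnie picks the child with the lowest value: D (value 2).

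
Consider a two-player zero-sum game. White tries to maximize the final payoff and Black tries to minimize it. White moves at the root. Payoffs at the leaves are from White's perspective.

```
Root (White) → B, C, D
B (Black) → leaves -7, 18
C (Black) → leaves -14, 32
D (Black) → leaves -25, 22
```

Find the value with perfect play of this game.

-7

B (Black): min(-7, 18) = -7
C (Black): min(-14, 32) = -14
D (Black): min(-25, 22) = -25
Root (White): max(-7, -14, -25) = -7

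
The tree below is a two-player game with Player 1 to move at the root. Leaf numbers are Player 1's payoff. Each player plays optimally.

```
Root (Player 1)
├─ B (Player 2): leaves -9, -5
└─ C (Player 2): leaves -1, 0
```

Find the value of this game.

-1

B (Player 2): min(-9, -5) = -9
C (Player 2): min(-1, 0) = -1
Root (Player 1): max(-9, -1) = -1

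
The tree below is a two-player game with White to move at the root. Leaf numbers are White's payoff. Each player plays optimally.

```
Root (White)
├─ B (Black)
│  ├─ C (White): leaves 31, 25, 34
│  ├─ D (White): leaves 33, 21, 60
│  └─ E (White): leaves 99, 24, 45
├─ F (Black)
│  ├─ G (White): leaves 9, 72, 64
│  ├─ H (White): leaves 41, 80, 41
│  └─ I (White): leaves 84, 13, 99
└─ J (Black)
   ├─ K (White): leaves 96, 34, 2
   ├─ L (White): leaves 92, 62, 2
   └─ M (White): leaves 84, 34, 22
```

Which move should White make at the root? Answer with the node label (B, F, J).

C (White): max(31, 25, 34) = 34
D (White): max(33, 21, 60) = 60
E (White): max(99, 24, 45) = 99
B (Black): min(34, 60, 99) = 34
G (White): max(9, 72, 64) = 72
H (White): max(41, 80, 41) = 80
I (White): max(84, 13, 99) = 99
F (Black): min(72, 80, 99) = 72
K (White): max(96, 34, 2) = 96
L (White): max(92, 62, 2) = 92
M (White): max(84, 34, 22) = 84
J (Black): min(96, 92, 84) = 84
Root (White): max(34, 72, 84) = 84
White picks the child with the highest value: J (value 84).

J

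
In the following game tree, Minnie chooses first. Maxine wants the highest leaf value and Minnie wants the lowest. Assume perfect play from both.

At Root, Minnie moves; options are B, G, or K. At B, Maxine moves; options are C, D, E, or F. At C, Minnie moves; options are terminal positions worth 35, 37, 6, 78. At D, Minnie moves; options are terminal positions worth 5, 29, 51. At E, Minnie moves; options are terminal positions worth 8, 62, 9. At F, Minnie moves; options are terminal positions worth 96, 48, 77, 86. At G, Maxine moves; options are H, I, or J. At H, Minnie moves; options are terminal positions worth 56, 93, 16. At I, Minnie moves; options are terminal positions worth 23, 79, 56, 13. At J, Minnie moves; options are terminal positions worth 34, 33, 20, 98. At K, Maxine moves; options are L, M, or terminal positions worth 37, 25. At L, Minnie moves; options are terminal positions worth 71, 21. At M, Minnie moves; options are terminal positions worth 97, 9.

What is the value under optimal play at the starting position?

C (Minnie): min(35, 37, 6, 78) = 6
D (Minnie): min(5, 29, 51) = 5
E (Minnie): min(8, 62, 9) = 8
F (Minnie): min(96, 48, 77, 86) = 48
B (Maxine): max(6, 5, 8, 48) = 48
H (Minnie): min(56, 93, 16) = 16
I (Minnie): min(23, 79, 56, 13) = 13
J (Minnie): min(34, 33, 20, 98) = 20
G (Maxine): max(16, 13, 20) = 20
L (Minnie): min(71, 21) = 21
M (Minnie): min(97, 9) = 9
K (Maxine): max(21, 9, 37, 25) = 37
Root (Minnie): min(48, 20, 37) = 20

20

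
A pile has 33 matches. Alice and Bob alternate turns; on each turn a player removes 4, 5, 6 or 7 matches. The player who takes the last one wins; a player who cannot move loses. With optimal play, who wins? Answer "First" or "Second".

W/L table (W = player to move can force a win):
i:   0  1  2  3  4  5  6  7  8  9 10 11 12 13 14 15 16 17 18 19 20 21 22 23 24 25 26 27 28 29 30 31 32 33
     L  L  L  L  W  W  W  W  W  W  W  L  L  L  L  W  W  W  W  W  W  W  L  L  L  L  W  W  W  W  W  W  W  L
Position 33 is L, so the second player wins.

Second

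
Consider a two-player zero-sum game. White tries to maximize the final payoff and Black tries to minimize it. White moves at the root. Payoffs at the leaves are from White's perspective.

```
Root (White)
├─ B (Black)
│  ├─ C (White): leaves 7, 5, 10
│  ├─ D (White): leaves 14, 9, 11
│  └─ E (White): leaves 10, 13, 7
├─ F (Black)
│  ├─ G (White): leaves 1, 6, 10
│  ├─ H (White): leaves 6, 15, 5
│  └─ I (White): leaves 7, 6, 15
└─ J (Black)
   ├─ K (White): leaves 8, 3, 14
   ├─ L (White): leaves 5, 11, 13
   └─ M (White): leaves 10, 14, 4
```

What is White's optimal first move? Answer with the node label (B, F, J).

C (White): max(7, 5, 10) = 10
D (White): max(14, 9, 11) = 14
E (White): max(10, 13, 7) = 13
B (Black): min(10, 14, 13) = 10
G (White): max(1, 6, 10) = 10
H (White): max(6, 15, 5) = 15
I (White): max(7, 6, 15) = 15
F (Black): min(10, 15, 15) = 10
K (White): max(8, 3, 14) = 14
L (White): max(5, 11, 13) = 13
M (White): max(10, 14, 4) = 14
J (Black): min(14, 13, 14) = 13
Root (White): max(10, 10, 13) = 13
White picks the child with the highest value: J (value 13).

J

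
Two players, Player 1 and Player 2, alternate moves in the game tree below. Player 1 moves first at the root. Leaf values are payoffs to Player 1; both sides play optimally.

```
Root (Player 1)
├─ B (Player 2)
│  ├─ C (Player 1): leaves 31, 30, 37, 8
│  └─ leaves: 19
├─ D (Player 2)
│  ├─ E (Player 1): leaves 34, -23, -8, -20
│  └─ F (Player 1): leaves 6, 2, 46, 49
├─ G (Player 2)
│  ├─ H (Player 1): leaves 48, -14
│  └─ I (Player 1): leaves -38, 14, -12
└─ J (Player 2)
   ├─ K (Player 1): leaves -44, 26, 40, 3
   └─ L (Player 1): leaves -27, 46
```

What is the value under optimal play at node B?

C: max(31, 30, 37, 8) = 37
B: min(37, 19) = 19

19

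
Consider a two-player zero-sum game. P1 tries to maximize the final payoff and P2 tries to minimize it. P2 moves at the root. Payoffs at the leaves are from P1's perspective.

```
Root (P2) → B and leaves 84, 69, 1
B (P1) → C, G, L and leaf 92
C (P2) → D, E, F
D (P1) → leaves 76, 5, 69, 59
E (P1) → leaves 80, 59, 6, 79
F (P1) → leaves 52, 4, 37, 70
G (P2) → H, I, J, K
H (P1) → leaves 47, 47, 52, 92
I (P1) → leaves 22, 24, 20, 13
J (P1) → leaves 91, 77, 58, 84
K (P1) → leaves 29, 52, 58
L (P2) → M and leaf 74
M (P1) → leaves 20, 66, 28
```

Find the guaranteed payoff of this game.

D (P1): max(76, 5, 69, 59) = 76
E (P1): max(80, 59, 6, 79) = 80
F (P1): max(52, 4, 37, 70) = 70
C (P2): min(76, 80, 70) = 70
H (P1): max(47, 47, 52, 92) = 92
I (P1): max(22, 24, 20, 13) = 24
J (P1): max(91, 77, 58, 84) = 91
K (P1): max(29, 52, 58) = 58
G (P2): min(92, 24, 91, 58) = 24
M (P1): max(20, 66, 28) = 66
L (P2): min(66, 74) = 66
B (P1): max(70, 24, 66, 92) = 92
Root (P2): min(92, 84, 69, 1) = 1

1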